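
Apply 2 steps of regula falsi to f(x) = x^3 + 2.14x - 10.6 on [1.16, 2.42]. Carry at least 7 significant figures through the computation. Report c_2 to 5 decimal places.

1.83652

f(1.160000) = -6.556704, f(2.420000) = 8.751288
step 1: c = 1.699682, f(c) = -2.052438 < 0 → new bracket [1.699682, 2.420000]
step 2: c = 1.836524, f(c) = -0.475569 < 0 → new bracket [1.836524, 2.420000]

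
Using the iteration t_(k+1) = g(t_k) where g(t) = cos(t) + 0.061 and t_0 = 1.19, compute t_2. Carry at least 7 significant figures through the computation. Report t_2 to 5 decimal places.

t_1 = g(1.190000) = 0.432660
t_2 = g(0.432660) = 0.968854

0.96885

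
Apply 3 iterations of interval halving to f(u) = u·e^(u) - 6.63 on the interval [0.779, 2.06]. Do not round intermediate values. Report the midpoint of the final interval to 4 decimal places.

f(0.779000) = -4.932332, f(2.060000) = 9.532698 (opposite signs)
step 1: m = 1.419500, f(m) = -0.760293 < 0 → root in [1.419500, 2.060000]
step 2: m = 1.739750, f(m) = 3.279476 > 0 → root in [1.419500, 1.739750]
step 3: m = 1.579625, f(m) = 1.036134 > 0 → root in [1.419500, 1.579625]
Midpoint of [1.419500, 1.579625] = 1.499563

1.4996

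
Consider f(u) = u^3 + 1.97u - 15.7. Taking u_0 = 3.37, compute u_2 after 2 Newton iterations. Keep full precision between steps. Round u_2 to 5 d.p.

2.27695

f'(u) = 3u^2 + 1.97
u_0 = 3.370000: f = 29.211653, f' = 36.040700 → u_1 = 3.370000 - (29.211653)/(36.040700) = 2.559482
u_1 = 2.559482: f = 6.109203, f' = 21.622837 → u_2 = 2.559482 - (6.109203)/(21.622837) = 2.276947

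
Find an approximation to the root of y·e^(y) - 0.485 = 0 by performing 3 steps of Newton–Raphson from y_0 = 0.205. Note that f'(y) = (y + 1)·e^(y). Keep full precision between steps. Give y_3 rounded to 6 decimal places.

Newton update: y ← y − f(y)/f'(y).
y_0 = 0.205000: f = -0.233357, f' = 1.479168 → y_1 = 0.205000 - (-0.233357)/(1.479168) = 0.362763
y_1 = 0.362763: f = 0.036397, f' = 1.958691 → y_2 = 0.362763 - (0.036397)/(1.958691) = 0.344180
y_2 = 0.344180: f = 0.000581, f' = 1.896414 → y_3 = 0.344180 - (0.000581)/(1.896414) = 0.343874

0.343874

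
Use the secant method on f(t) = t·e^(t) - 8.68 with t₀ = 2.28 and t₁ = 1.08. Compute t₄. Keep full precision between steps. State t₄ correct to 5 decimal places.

1.63766

f(t_0) = 13.610831, f(t_1) = -5.499746
t_2 = 1.080000 - (-5.499746)·(1.080000 - 2.280000)/(-5.499746 - (13.610831)) = 1.425343; f(t_2) = -2.751598
t_3 = 1.425343 - (-2.751598)·(1.425343 - 1.080000)/(-2.751598 - (-5.499746)) = 1.771119; f(t_3) = 1.729615
t_4 = 1.771119 - (1.729615)·(1.771119 - 1.425343)/(1.729615 - (-2.751598)) = 1.637659; f(t_4) = -0.257327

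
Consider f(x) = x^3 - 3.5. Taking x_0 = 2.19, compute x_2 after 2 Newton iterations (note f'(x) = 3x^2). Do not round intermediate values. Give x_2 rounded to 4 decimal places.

Newton update: x ← x − f(x)/f'(x).
x_0 = 2.190000: f = 7.003459, f' = 14.388300 → x_1 = 2.190000 - (7.003459)/(14.388300) = 1.703253
x_1 = 1.703253: f = 1.441259, f' = 8.703214 → x_2 = 1.703253 - (1.441259)/(8.703214) = 1.537652

1.5377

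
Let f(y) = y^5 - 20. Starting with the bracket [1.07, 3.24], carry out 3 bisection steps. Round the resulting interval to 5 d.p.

[1.61250, 1.88375]

f(1.070000) = -18.597448, f(3.240000) = 337.046723 (opposite signs)
step 1: m = 2.155000, f(m) = 26.476816 > 0 → root in [1.070000, 2.155000]
step 2: m = 1.612500, f(m) = -9.098190 < 0 → root in [1.612500, 2.155000]
step 3: m = 1.883750, f(m) = 3.720090 > 0 → root in [1.612500, 1.883750]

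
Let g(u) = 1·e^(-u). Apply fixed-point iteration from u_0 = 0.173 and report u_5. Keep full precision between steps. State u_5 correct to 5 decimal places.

0.59322

u_1 = g(0.173000) = 0.841138
u_2 = g(0.841138) = 0.431220
u_3 = g(0.431220) = 0.649716
u_4 = g(0.649716) = 0.522194
u_5 = g(0.522194) = 0.593218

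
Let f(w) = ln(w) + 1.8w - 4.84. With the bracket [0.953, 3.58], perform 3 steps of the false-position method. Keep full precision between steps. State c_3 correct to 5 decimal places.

f(0.953000) = -3.172740, f(3.580000) = 2.879363
step 1: c = 2.330172, f(c) = 0.200252 > 0 → new bracket [0.953000, 2.330172]
step 2: c = 2.248410, f(c) = 0.017362 > 0 → new bracket [0.953000, 2.248410]
step 3: c = 2.241360, f(c) = 0.001531 > 0 → new bracket [0.953000, 2.241360]

2.24136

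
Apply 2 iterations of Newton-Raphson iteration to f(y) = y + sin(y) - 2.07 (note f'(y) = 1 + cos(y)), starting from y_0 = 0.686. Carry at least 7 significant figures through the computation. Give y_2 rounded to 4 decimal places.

y_0 = 0.686000: f = -0.750553, f' = 1.773786 → y_1 = 0.686000 - (-0.750553)/(1.773786) = 1.109136
y_1 = 1.109136: f = -0.065550, f' = 1.445435 → y_2 = 1.109136 - (-0.065550)/(1.445435) = 1.154486

1.1545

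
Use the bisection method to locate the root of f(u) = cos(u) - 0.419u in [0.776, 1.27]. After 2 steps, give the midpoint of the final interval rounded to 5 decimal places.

f(0.776000) = 0.388577, f(1.270000) = -0.235849 (opposite signs)
step 1: m = 1.023000, f(m) = 0.092170 > 0 → root in [1.023000, 1.270000]
step 2: m = 1.146500, f(m) = -0.068704 < 0 → root in [1.023000, 1.146500]
Midpoint of [1.023000, 1.146500] = 1.084750

1.08475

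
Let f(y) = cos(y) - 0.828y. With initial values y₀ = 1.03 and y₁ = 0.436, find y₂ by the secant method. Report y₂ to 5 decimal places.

f(y_0) = -0.338021, f(y_1) = 0.545440
y_2 = 0.436000 - (0.545440)·(0.436000 - 1.030000)/(0.545440 - (-0.338021)) = 0.802730; f(y_2) = 0.030086

0.80273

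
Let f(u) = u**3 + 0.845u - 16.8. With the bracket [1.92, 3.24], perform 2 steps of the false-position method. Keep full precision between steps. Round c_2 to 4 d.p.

f(1.920000) = -8.099712, f(3.240000) = 19.950024
step 1: c = 2.301167, f(c) = -2.669992 < 0 → new bracket [2.301167, 3.240000]
step 2: c = 2.411983, f(c) = -0.729767 < 0 → new bracket [2.411983, 3.240000]

2.4120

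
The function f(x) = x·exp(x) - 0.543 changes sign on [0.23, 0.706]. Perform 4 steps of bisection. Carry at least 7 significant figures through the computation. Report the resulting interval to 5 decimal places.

f(0.230000) = -0.253522, f(0.706000) = 0.887265 (opposite signs)
step 1: m = 0.468000, f(m) = 0.204301 > 0 → root in [0.230000, 0.468000]
step 2: m = 0.349000, f(m) = -0.048240 < 0 → root in [0.349000, 0.468000]
step 3: m = 0.408500, f(m) = 0.071612 > 0 → root in [0.349000, 0.408500]
step 4: m = 0.378750, f(m) = 0.010148 > 0 → root in [0.349000, 0.378750]

[0.34900, 0.37875]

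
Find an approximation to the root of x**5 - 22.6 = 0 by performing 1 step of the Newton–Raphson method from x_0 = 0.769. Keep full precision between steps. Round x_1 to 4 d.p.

13.5403

Newton update: x ← x − f(x)/f'(x).
f'(x) = 5x**4
x_0 = 0.769000: f = -22.331075, f' = 1.748539 → x_1 = 0.769000 - (-22.331075)/(1.748539) = 13.540275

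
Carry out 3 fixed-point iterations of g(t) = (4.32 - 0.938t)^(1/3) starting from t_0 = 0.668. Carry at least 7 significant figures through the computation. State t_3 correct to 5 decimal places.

1.44016

t_1 = g(0.668000) = 1.545762
t_2 = g(1.545762) = 1.421121
t_3 = g(1.421121) = 1.440161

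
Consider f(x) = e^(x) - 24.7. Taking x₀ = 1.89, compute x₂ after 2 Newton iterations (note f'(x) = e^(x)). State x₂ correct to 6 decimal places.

Newton update: x ← x − f(x)/f'(x).
x_0 = 1.890000: f = -18.080631, f' = 6.619369 → x_1 = 1.890000 - (-18.080631)/(6.619369) = 4.621474
x_1 = 4.621474: f = 76.943712, f' = 101.643712 → x_2 = 4.621474 - (76.943712)/(101.643712) = 3.864479

3.864479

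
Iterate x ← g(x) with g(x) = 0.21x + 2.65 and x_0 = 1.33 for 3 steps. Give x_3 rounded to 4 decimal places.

x_1 = g(1.330000) = 2.929300
x_2 = g(2.929300) = 3.265153
x_3 = g(3.265153) = 3.335682

3.3357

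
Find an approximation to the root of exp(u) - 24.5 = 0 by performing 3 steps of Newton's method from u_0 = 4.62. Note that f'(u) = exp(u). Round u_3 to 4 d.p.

Newton update: u ← u − f(u)/f'(u).
u_0 = 4.620000: f = 76.994032, f' = 101.494032 → u_1 = 4.620000 - (76.994032)/(101.494032) = 3.861394
u_1 = 3.861394: f = 23.031541, f' = 47.531541 → u_2 = 3.861394 - (23.031541)/(47.531541) = 3.376841
u_2 = 3.376841: f = 4.778127, f' = 29.278127 → u_3 = 3.376841 - (4.778127)/(29.278127) = 3.213643

3.2136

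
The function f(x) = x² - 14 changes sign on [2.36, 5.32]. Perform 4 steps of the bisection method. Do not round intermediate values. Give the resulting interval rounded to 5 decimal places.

[3.65500, 3.84000]

f(2.360000) = -8.430400, f(5.320000) = 14.302400 (opposite signs)
step 1: m = 3.840000, f(m) = 0.745600 > 0 → root in [2.360000, 3.840000]
step 2: m = 3.100000, f(m) = -4.390000 < 0 → root in [3.100000, 3.840000]
step 3: m = 3.470000, f(m) = -1.959100 < 0 → root in [3.470000, 3.840000]
step 4: m = 3.655000, f(m) = -0.640975 < 0 → root in [3.655000, 3.840000]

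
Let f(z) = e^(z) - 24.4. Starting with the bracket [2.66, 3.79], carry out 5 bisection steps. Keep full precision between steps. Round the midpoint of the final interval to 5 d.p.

3.20734

f(2.660000) = -10.103711, f(3.790000) = 19.856400 (opposite signs)
step 1: m = 3.225000, f(m) = 0.753574 > 0 → root in [2.660000, 3.225000]
step 2: m = 2.942500, f(m) = -5.436805 < 0 → root in [2.942500, 3.225000]
step 3: m = 3.083750, f(m) = -2.559850 < 0 → root in [3.083750, 3.225000]
step 4: m = 3.154375, f(m) = -0.961616 < 0 → root in [3.154375, 3.225000]
step 5: m = 3.189687, f(m) = -0.119162 < 0 → root in [3.189687, 3.225000]
Midpoint of [3.189687, 3.225000] = 3.207344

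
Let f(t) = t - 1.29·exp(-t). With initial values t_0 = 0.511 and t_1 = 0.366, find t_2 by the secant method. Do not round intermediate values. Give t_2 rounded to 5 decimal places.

0.65442

f(t_0) = -0.262865, f(t_1) = -0.528619
t_2 = 0.366000 - (-0.528619)·(0.366000 - 0.511000)/(-0.528619 - (-0.262865)) = 0.654424; f(t_2) = -0.016042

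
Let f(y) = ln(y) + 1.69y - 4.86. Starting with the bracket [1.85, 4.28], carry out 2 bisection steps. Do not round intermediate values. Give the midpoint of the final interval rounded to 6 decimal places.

2.153750

f(1.850000) = -1.118314, f(4.280000) = 3.827153 (opposite signs)
step 1: m = 3.065000, f(m) = 1.439898 > 0 → root in [1.850000, 3.065000]
step 2: m = 2.457500, f(m) = 0.192320 > 0 → root in [1.850000, 2.457500]
Midpoint of [1.850000, 2.457500] = 2.153750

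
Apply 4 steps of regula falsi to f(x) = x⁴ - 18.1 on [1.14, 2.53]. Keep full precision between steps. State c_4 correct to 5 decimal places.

False-position update: c = (a·f(b) − b·f(a))/(f(b) − f(a)); replace the endpoint whose sign matches f(c).
f(1.140000) = -16.411040, f(2.530000) = 22.871521
step 1: c = 1.720699, f(c) = -9.333633 < 0 → new bracket [1.720699, 2.530000]
step 2: c = 1.955249, f(c) = -3.484681 < 0 → new bracket [1.955249, 2.530000]
step 3: c = 2.031240, f(c) = -1.076665 < 0 → new bracket [2.031240, 2.530000]
step 4: c = 2.053663, f(c) = -0.312428 < 0 → new bracket [2.053663, 2.530000]

2.05366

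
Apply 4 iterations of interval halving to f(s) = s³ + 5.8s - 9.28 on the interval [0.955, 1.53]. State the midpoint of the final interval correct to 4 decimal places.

1.2605

f(0.955000) = -2.870016, f(1.530000) = 3.175577 (opposite signs)
step 1: m = 1.242500, f(m) = -0.155321 < 0 → root in [1.242500, 1.530000]
step 2: m = 1.386250, f(m) = 1.424191 > 0 → root in [1.242500, 1.386250]
step 3: m = 1.314375, f(m) = 0.614065 > 0 → root in [1.242500, 1.314375]
step 4: m = 1.278437, f(m) = 0.224419 > 0 → root in [1.242500, 1.278437]
Midpoint of [1.242500, 1.278437] = 1.260469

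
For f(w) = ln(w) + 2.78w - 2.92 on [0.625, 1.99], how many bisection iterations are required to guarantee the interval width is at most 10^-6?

21

Initial width b − a = 1.99 − 0.625 = 1.365000.
After n steps the width is (b−a)/2^n; need (b−a)/2^n ≤ 10^-6.
So n ≥ log₂(1.365000/10^-6) = log₂(1365000.0000) ≈ 20.3805.
Hence n = 21.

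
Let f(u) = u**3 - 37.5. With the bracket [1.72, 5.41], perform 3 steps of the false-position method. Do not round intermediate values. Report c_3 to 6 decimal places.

False-position update: c = (a·f(b) − b·f(a))/(f(b) − f(a)); replace the endpoint whose sign matches f(c).
f(1.720000) = -32.411552, f(5.410000) = 120.840421
step 1: c = 2.500405, f(c) = -21.867402 < 0 → new bracket [2.500405, 5.410000]
step 2: c = 2.946248, f(c) = -11.925453 < 0 → new bracket [2.946248, 5.410000]
step 3: c = 3.167550, f(c) = -5.718785 < 0 → new bracket [3.167550, 5.410000]

3.167550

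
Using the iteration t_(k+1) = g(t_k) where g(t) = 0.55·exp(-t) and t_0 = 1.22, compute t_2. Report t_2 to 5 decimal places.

0.46757

t_1 = g(1.220000) = 0.162377
t_2 = g(0.162377) = 0.467567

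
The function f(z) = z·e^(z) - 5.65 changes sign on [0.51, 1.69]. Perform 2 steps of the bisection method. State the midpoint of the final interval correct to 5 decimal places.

1.54250

f(0.510000) = -4.800701, f(1.690000) = 3.508922 (opposite signs)
step 1: m = 1.100000, f(m) = -2.345417 < 0 → root in [1.100000, 1.690000]
step 2: m = 1.395000, f(m) = -0.021210 < 0 → root in [1.395000, 1.690000]
Midpoint of [1.395000, 1.690000] = 1.542500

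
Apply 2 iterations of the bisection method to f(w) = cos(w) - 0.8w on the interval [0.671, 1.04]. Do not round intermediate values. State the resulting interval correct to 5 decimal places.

f(0.671000) = 0.246400, f(1.040000) = -0.325780 (opposite signs)
step 1: m = 0.855500, f(m) = -0.028559 < 0 → root in [0.671000, 0.855500]
step 2: m = 0.763250, f(m) = 0.111993 > 0 → root in [0.763250, 0.855500]

[0.76325, 0.85550]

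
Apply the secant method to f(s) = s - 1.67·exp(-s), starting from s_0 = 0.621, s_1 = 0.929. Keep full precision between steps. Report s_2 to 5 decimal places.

0.77698

Secant update: s_(k+1) = s_k − f(s_k)·(s_k − s_(k-1))/(f(s_k) − f(s_(k-1))).
f(s_0) = -0.276469, f(s_1) = 0.269436
s_2 = 0.929000 - (0.269436)·(0.929000 - 0.621000)/(0.269436 - (-0.276469)) = 0.776984; f(s_2) = 0.009134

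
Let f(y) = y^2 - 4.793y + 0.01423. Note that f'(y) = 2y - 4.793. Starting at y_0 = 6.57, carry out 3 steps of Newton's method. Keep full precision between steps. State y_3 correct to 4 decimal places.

Newton update: y ← y − f(y)/f'(y).
y_0 = 6.570000: f = 11.689120, f' = 8.347000 → y_1 = 6.570000 - (11.689120)/(8.347000) = 5.169602
y_1 = 5.169602: f = 1.961114, f' = 5.546205 → y_2 = 5.169602 - (1.961114)/(5.546205) = 4.816007
y_2 = 4.816007: f = 0.125030, f' = 4.839013 → y_3 = 4.816007 - (0.125030)/(4.839013) = 4.790169

4.7902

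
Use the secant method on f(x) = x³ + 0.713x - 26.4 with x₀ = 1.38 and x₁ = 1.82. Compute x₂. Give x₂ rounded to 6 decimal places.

4.079551

f(x_0) = -22.787988, f(x_1) = -19.073772
x_2 = 1.820000 - (-19.073772)·(1.820000 - 1.380000)/(-19.073772 - (-22.787988)) = 4.079551; f(x_2) = 44.403601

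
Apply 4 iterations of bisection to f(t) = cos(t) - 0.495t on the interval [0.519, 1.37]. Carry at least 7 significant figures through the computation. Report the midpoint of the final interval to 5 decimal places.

f(0.519000) = 0.611411, f(1.370000) = -0.478700 (opposite signs)
step 1: m = 0.944500, f(m) = 0.118621 > 0 → root in [0.944500, 1.370000]
step 2: m = 1.157250, f(m) = -0.170980 < 0 → root in [0.944500, 1.157250]
step 3: m = 1.050875, f(m) = -0.023371 < 0 → root in [0.944500, 1.050875]
step 4: m = 0.997688, f(m) = 0.048391 > 0 → root in [0.997688, 1.050875]
Midpoint of [0.997688, 1.050875] = 1.024281

1.02428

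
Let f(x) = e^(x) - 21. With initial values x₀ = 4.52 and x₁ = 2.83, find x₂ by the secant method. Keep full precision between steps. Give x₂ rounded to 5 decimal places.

2.92150

Secant update: x_(k+1) = x_k − f(x_k)·(x_k − x_(k-1))/(f(x_k) − f(x_(k-1))).
f(x_0) = 70.835598, f(x_1) = -4.054539
x_2 = 2.830000 - (-4.054539)·(2.830000 - 4.520000)/(-4.054539 - (70.835598)) = 2.921496; f(x_2) = -2.430948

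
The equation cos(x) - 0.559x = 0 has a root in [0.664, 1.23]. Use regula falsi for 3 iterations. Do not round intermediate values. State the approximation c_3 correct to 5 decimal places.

f(0.664000) = 0.416357, f(1.230000) = -0.353332
step 1: c = 0.970173, f(c) = 0.022830 > 0 → new bracket [0.970173, 1.230000]
step 2: c = 0.985942, f(c) = 0.000936 > 0 → new bracket [0.985942, 1.230000]
step 3: c = 0.986587, f(c) = 0.000038 > 0 → new bracket [0.986587, 1.230000]

0.98659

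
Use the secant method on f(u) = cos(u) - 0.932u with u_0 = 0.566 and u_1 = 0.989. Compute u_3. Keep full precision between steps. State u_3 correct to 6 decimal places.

0.769747

f(u_0) = 0.316541, f(u_1) = -0.372222
u_2 = 0.989000 - (-0.372222)·(0.989000 - 0.566000)/(-0.372222 - (0.316541)) = 0.760402; f(u_2) = 0.015865
u_3 = 0.760402 - (0.015865)·(0.760402 - 0.989000)/(0.015865 - (-0.372222)) = 0.769747; f(u_3) = 0.000683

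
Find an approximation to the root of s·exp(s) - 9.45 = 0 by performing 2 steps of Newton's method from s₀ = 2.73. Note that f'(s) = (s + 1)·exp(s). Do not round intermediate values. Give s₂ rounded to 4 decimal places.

1.8228

s_0 = 2.730000: f = 32.408782, f' = 57.191669 → s_1 = 2.730000 - (32.408782)/(57.191669) = 2.163330
s_1 = 2.163330: f = 9.371113, f' = 27.521176 → s_2 = 2.163330 - (9.371113)/(27.521176) = 1.822825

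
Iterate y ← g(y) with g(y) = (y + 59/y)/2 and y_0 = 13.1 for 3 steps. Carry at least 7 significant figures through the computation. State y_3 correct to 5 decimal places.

7.68147

y_1 = g(13.100000) = 8.801908
y_2 = g(8.801908) = 7.752500
y_3 = g(7.752500) = 7.681474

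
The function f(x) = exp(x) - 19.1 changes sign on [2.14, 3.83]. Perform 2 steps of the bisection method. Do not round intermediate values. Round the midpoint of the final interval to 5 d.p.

f(2.140000) = -10.600562, f(3.830000) = 26.962538 (opposite signs)
step 1: m = 2.985000, f(m) = 0.686502 > 0 → root in [2.140000, 2.985000]
step 2: m = 2.562500, f(m) = -6.131803 < 0 → root in [2.562500, 2.985000]
Midpoint of [2.562500, 2.985000] = 2.773750

2.77375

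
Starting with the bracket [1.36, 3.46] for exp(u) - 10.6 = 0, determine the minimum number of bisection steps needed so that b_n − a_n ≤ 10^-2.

8

Initial width b − a = 3.46 − 1.36 = 2.100000.
After n steps the width is (b−a)/2^n; need (b−a)/2^n ≤ 10^-2.
So n ≥ log₂(2.100000/10^-2) = log₂(210.0000) ≈ 7.7142.
Hence n = 8.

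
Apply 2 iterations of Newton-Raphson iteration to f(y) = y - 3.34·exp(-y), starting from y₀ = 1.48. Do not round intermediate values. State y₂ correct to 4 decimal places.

1.1053

Newton update: y ← y − f(y)/f'(y).
f'(y) = 1 + 3.34·exp(-y)
y_0 = 1.480000: f = 0.719690, f' = 1.760310 → y_1 = 1.480000 - (0.719690)/(1.760310) = 1.071157
y_1 = 1.071157: f = -0.073166, f' = 2.144324 → y_2 = 1.071157 - (-0.073166)/(2.144324) = 1.105278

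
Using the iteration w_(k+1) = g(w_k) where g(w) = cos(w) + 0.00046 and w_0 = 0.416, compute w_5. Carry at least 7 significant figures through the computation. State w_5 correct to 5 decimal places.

0.77636

w_1 = g(0.416000) = 0.915173
w_2 = g(0.915173) = 0.610114
w_3 = g(0.610114) = 0.820043
w_4 = g(0.820043) = 0.682650
w_5 = g(0.682650) = 0.776364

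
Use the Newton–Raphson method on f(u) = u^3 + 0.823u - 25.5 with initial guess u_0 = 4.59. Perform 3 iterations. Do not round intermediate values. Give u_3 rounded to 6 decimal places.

Newton update: u ← u − f(u)/f'(u).
f'(u) = 3u^2 + 0.823
u_0 = 4.590000: f = 74.980149, f' = 64.027300 → u_1 = 4.590000 - (74.980149)/(64.027300) = 3.418935
u_1 = 3.418935: f = 17.278103, f' = 35.890344 → u_2 = 3.418935 - (17.278103)/(35.890344) = 2.937521
u_2 = 2.937521: f = 2.265536, f' = 26.710089 → u_3 = 2.937521 - (2.265536)/(26.710089) = 2.852702

2.852702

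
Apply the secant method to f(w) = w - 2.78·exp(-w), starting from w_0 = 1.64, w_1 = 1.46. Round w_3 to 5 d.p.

f(w_0) = 1.100735, f(w_1) = 0.814383
w_2 = 1.460000 - (0.814383)·(1.460000 - 1.640000)/(0.814383 - (1.100735)) = 0.948082; f(w_2) = -0.129123
w_3 = 0.948082 - (-0.129123)·(0.948082 - 1.460000)/(-0.129123 - (0.814383)) = 1.018140; f(w_3) = 0.013820

1.01814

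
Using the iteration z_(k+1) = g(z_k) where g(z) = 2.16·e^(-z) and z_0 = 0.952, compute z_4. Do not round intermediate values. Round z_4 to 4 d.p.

z_1 = g(0.952000) = 0.833692
z_2 = g(0.833692) = 0.938396
z_3 = g(0.938396) = 0.845111
z_4 = g(0.845111) = 0.927741

0.9277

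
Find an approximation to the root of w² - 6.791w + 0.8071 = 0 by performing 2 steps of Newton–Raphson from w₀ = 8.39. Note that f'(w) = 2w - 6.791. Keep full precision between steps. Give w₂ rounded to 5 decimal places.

6.68228

w_0 = 8.390000: f = 14.222710, f' = 9.989000 → w_1 = 8.390000 - (14.222710)/(9.989000) = 6.966163
w_1 = 6.966163: f = 2.027312, f' = 7.141326 → w_2 = 6.966163 - (2.027312)/(7.141326) = 6.682278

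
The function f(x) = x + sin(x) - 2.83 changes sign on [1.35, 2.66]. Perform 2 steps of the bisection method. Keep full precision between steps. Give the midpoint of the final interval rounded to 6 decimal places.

f(1.350000) = -0.504277, f(2.660000) = 0.293191 (opposite signs)
step 1: m = 2.005000, f(m) = 0.082205 > 0 → root in [1.350000, 2.005000]
step 2: m = 1.677500, f(m) = -0.158187 < 0 → root in [1.677500, 2.005000]
Midpoint of [1.677500, 2.005000] = 1.841250

1.841250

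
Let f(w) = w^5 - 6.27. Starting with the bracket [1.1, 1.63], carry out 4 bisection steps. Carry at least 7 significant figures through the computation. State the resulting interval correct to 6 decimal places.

[1.431250, 1.464375]

f(1.100000) = -4.659490, f(1.630000) = 5.236362 (opposite signs)
step 1: m = 1.365000, f(m) = -1.531256 < 0 → root in [1.365000, 1.630000]
step 2: m = 1.497500, f(m) = 1.260679 > 0 → root in [1.365000, 1.497500]
step 3: m = 1.431250, f(m) = -0.264108 < 0 → root in [1.431250, 1.497500]
step 4: m = 1.464375, f(m) = 0.463820 > 0 → root in [1.431250, 1.464375]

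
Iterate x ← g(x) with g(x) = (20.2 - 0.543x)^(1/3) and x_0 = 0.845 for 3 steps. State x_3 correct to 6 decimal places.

x_1 = g(0.845000) = 2.702657
x_2 = g(2.702657) = 2.655818
x_3 = g(2.655818) = 2.657019

2.657019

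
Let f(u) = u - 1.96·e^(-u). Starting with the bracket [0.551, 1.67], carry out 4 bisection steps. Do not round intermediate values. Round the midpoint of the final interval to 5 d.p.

0.86572

f(0.551000) = -0.578691, f(1.670000) = 1.301036 (opposite signs)
step 1: m = 1.110500, f(m) = 0.464887 > 0 → root in [0.551000, 1.110500]
step 2: m = 0.830750, f(m) = -0.023266 < 0 → root in [0.830750, 1.110500]
step 3: m = 0.970625, f(m) = 0.228086 > 0 → root in [0.830750, 0.970625]
step 4: m = 0.900688, f(m) = 0.104359 > 0 → root in [0.830750, 0.900688]
Midpoint of [0.830750, 0.900688] = 0.865719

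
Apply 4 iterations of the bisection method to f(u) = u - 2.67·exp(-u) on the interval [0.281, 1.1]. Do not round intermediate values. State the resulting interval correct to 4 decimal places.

f(0.281000) = -1.734926, f(1.100000) = 0.211234 (opposite signs)
step 1: m = 0.690500, f(m) = -0.648039 < 0 → root in [0.690500, 1.100000]
step 2: m = 0.895250, f(m) = -0.195460 < 0 → root in [0.895250, 1.100000]
step 3: m = 0.997625, f(m) = 0.013051 > 0 → root in [0.895250, 0.997625]
step 4: m = 0.946438, f(m) = -0.089846 < 0 → root in [0.946438, 0.997625]

[0.9464, 0.9976]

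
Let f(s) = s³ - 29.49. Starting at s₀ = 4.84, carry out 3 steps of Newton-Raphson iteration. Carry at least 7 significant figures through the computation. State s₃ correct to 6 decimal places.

f'(s) = 3s²
s_0 = 4.840000: f = 83.889904, f' = 70.276800 → s_1 = 4.840000 - (83.889904)/(70.276800) = 3.646293
s_1 = 3.646293: f = 18.989118, f' = 39.886359 → s_2 = 3.646293 - (18.989118)/(39.886359) = 3.170213
s_2 = 3.170213: f = 2.371421, f' = 30.150743 → s_3 = 3.170213 - (2.371421)/(30.150743) = 3.091560

3.091560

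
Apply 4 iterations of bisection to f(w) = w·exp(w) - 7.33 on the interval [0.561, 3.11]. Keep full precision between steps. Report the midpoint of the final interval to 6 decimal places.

f(0.561000) = -6.346890, f(3.110000) = 62.399448 (opposite signs)
step 1: m = 1.835500, f(m) = 4.175405 > 0 → root in [0.561000, 1.835500]
step 2: m = 1.198250, f(m) = -3.358626 < 0 → root in [1.198250, 1.835500]
step 3: m = 1.516875, f(m) = -0.416145 < 0 → root in [1.516875, 1.835500]
step 4: m = 1.676187, f(m) = 1.629455 > 0 → root in [1.516875, 1.676187]
Midpoint of [1.516875, 1.676187] = 1.596531

1.596531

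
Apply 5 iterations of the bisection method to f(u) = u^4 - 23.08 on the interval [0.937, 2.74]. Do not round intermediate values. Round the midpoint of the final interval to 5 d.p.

f(0.937000) = -22.309170, f(2.740000) = 33.284058 (opposite signs)
step 1: m = 1.838500, f(m) = -11.655044 < 0 → root in [1.838500, 2.740000]
step 2: m = 2.289250, f(m) = 4.384576 > 0 → root in [1.838500, 2.289250]
step 3: m = 2.063875, f(m) = -4.935978 < 0 → root in [2.063875, 2.289250]
step 4: m = 2.176563, f(m) = -0.636811 < 0 → root in [2.176563, 2.289250]
step 5: m = 2.232906, f(m) = 1.778903 > 0 → root in [2.176563, 2.232906]
Midpoint of [2.176563, 2.232906] = 2.204734

2.20473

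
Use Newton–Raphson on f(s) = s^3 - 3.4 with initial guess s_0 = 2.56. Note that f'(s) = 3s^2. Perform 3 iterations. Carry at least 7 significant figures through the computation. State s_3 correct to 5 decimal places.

s_0 = 2.560000: f = 13.377216, f' = 19.660800 → s_1 = 2.560000 - (13.377216)/(19.660800) = 1.879600
s_1 = 1.879600: f = 3.240427, f' = 10.598684 → s_2 = 1.879600 - (3.240427)/(10.598684) = 1.573861
s_2 = 1.573861: f = 0.498514, f' = 7.431115 → s_3 = 1.573861 - (0.498514)/(7.431115) = 1.506776

1.50678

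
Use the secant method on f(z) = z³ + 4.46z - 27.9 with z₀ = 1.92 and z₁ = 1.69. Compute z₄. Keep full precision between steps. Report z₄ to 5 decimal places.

f(z_0) = -12.258912, f(z_1) = -15.535791
z_2 = 1.690000 - (-15.535791)·(1.690000 - 1.920000)/(-15.535791 - (-12.258912)) = 2.780438; f(z_2) = 5.995850
z_3 = 2.780438 - (5.995850)·(2.780438 - 1.690000)/(5.995850 - (-15.535791)) = 2.476787; f(z_3) = -1.659750
z_4 = 2.476787 - (-1.659750)·(2.476787 - 2.780438)/(-1.659750 - (5.995850)) = 2.542619; f(z_4) = -0.122115

2.54262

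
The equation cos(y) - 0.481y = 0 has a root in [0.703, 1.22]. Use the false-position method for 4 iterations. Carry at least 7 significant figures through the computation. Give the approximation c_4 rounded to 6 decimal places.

f(0.703000) = 0.424763, f(1.220000) = -0.243174
step 1: c = 1.031777, f(c) = 0.017010 > 0 → new bracket [1.031777, 1.220000]
step 2: c = 1.044082, f(c) = 0.000492 > 0 → new bracket [1.044082, 1.220000]
step 3: c = 1.044437, f(c) = 0.000014 > 0 → new bracket [1.044437, 1.220000]
step 4: c = 1.044448, f(c) = 0.000000 > 0 → new bracket [1.044448, 1.220000]

1.044448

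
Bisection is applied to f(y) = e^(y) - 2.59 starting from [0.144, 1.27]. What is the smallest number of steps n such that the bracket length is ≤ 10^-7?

24

Initial width b − a = 1.27 − 0.144 = 1.126000.
After n steps the width is (b−a)/2^n; need (b−a)/2^n ≤ 10^-7.
So n ≥ log₂(1.126000/10^-7) = log₂(11260000.0000) ≈ 23.4247.
Hence n = 24.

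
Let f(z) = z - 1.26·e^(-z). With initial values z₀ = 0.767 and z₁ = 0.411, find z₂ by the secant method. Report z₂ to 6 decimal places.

0.660208

f(z_0) = 0.181851, f(z_1) = -0.424364
z_2 = 0.411000 - (-0.424364)·(0.411000 - 0.767000)/(-0.424364 - (0.181851)) = 0.660208; f(z_2) = 0.009111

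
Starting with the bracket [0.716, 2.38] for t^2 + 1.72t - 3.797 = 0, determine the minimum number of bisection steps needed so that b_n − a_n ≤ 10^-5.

Initial width b − a = 2.38 − 0.716 = 1.664000.
After n steps the width is (b−a)/2^n; need (b−a)/2^n ≤ 10^-5.
So n ≥ log₂(1.664000/10^-5) = log₂(166400.0000) ≈ 17.3443.
Hence n = 18.

18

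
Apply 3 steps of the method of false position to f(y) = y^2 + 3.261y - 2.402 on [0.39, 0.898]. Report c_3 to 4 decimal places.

f(0.390000) = -0.978110, f(0.898000) = 1.332782
step 1: c = 0.605016, f(c) = -0.062996 < 0 → new bracket [0.605016, 0.898000]
step 2: c = 0.618240, f(c) = -0.003699 < 0 → new bracket [0.618240, 0.898000]
step 3: c = 0.619014, f(c) = -0.000216 < 0 → new bracket [0.619014, 0.898000]

0.6190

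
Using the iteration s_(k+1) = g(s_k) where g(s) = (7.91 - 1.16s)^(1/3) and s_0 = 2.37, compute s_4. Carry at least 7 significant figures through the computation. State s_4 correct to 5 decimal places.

1.79920

s_1 = g(2.370000) = 1.728114
s_2 = g(1.728114) = 1.807519
s_3 = g(1.807519) = 1.798072
s_4 = g(1.798072) = 1.799201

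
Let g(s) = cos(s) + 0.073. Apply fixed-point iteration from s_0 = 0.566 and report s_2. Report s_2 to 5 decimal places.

s_1 = g(0.566000) = 0.917053
s_2 = g(0.917053) = 0.681162

0.68116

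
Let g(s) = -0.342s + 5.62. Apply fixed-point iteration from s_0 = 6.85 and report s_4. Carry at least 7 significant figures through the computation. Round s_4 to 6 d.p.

4.224200

s_1 = g(6.850000) = 3.277300
s_2 = g(3.277300) = 4.499163
s_3 = g(4.499163) = 4.081286
s_4 = g(4.081286) = 4.224200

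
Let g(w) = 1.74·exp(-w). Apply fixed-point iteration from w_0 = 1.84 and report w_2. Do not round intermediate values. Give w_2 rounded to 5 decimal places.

1.31988

w_1 = g(1.840000) = 0.276342
w_2 = g(0.276342) = 1.319883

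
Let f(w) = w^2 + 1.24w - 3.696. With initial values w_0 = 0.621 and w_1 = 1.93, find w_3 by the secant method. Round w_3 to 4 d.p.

Secant update: w_(k+1) = w_k − f(w_k)·(w_k − w_(k-1))/(f(w_k) − f(w_(k-1))).
f(w_0) = -2.540319, f(w_1) = 2.422100
w_2 = 1.930000 - (2.422100)·(1.930000 - 0.621000)/(2.422100 - (-2.540319)) = 1.291092; f(w_2) = -0.428127
w_3 = 1.291092 - (-0.428127)·(1.291092 - 1.930000)/(-0.428127 - (2.422100)) = 1.387061; f(w_3) = -0.052105

1.3871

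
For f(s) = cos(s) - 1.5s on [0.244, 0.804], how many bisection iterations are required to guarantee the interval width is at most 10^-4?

Initial width b − a = 0.804 − 0.244 = 0.560000.
After n steps the width is (b−a)/2^n; need (b−a)/2^n ≤ 10^-4.
So n ≥ log₂(0.560000/10^-4) = log₂(5600.0000) ≈ 12.4512.
Hence n = 13.

13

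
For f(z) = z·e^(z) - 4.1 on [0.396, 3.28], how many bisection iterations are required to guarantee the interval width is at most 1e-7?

25

Initial width b − a = 3.28 − 0.396 = 2.884000.
After n steps the width is (b−a)/2^n; need (b−a)/2^n ≤ 1e-7.
So n ≥ log₂(2.884000/1e-7) = log₂(28840000.0000) ≈ 24.7816.
Hence n = 25.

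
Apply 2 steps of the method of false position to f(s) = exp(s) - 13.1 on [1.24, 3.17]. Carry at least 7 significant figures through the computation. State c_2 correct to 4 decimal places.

2.4539

f(1.240000) = -9.644387, f(3.170000) = 10.707484
step 1: c = 2.154592, f(c) = -4.475626 < 0 → new bracket [2.154592, 3.170000]
step 2: c = 2.453911, f(c) = -1.466245 < 0 → new bracket [2.453911, 3.170000]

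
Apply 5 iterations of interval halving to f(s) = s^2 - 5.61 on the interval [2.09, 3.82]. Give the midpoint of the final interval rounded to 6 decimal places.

f(2.090000) = -1.241900, f(3.820000) = 8.982400 (opposite signs)
step 1: m = 2.955000, f(m) = 3.122025 > 0 → root in [2.090000, 2.955000]
step 2: m = 2.522500, f(m) = 0.753006 > 0 → root in [2.090000, 2.522500]
step 3: m = 2.306250, f(m) = -0.291211 < 0 → root in [2.306250, 2.522500]
step 4: m = 2.414375, f(m) = 0.219207 > 0 → root in [2.306250, 2.414375]
step 5: m = 2.360313, f(m) = -0.038925 < 0 → root in [2.360313, 2.414375]
Midpoint of [2.360313, 2.414375] = 2.387344

2.387344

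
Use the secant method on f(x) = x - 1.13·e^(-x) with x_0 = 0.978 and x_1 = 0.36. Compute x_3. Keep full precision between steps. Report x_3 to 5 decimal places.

0.61333

f(x_0) = 0.553049, f(x_1) = -0.428374
x_2 = 0.360000 - (-0.428374)·(0.360000 - 0.978000)/(-0.428374 - (0.553049)) = 0.629746; f(x_2) = 0.027765
x_3 = 0.629746 - (0.027765)·(0.629746 - 0.360000)/(0.027765 - (-0.428374)) = 0.613327; f(x_3) = 0.001380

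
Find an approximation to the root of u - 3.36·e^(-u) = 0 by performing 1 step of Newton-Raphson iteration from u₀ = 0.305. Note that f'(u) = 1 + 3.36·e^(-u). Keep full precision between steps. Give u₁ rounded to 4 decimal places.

u_0 = 0.305000: f = -2.171735, f' = 3.476735 → u_1 = 0.305000 - (-2.171735)/(3.476735) = 0.929648

0.9296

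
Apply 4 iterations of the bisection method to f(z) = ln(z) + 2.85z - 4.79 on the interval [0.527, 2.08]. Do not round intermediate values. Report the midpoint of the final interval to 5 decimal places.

1.54616

f(0.527000) = -3.928605, f(2.080000) = 1.870368 (opposite signs)
step 1: m = 1.303500, f(m) = -0.809972 < 0 → root in [1.303500, 2.080000]
step 2: m = 1.691750, f(m) = 0.557251 > 0 → root in [1.303500, 1.691750]
step 3: m = 1.497625, f(m) = -0.117888 < 0 → root in [1.497625, 1.691750]
step 4: m = 1.594688, f(m) = 0.221537 > 0 → root in [1.497625, 1.594688]
Midpoint of [1.497625, 1.594688] = 1.546156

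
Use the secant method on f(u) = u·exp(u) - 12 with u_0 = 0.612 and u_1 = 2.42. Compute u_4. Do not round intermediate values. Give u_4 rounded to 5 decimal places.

1.93362

Secant update: u_(k+1) = u_k − f(u_k)·(u_k − u_(k-1))/(f(u_k) − f(u_(k-1))).
f(u_0) = -10.871401, f(u_1) = 15.214980
u_2 = 2.420000 - (15.214980)·(2.420000 - 0.612000)/(15.214980 - (-10.871401)) = 1.365477; f(u_2) = -6.650617
u_3 = 1.365477 - (-6.650617)·(1.365477 - 2.420000)/(-6.650617 - (15.214980)) = 1.686220; f(u_3) = -2.896045
u_4 = 1.686220 - (-2.896045)·(1.686220 - 1.365477)/(-2.896045 - (-6.650617)) = 1.933621; f(u_4) = 1.370021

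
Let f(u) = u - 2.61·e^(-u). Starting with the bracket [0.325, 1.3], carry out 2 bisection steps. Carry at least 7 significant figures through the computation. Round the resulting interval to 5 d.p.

f(0.325000) = -1.560796, f(1.300000) = 0.588692 (opposite signs)
step 1: m = 0.812500, f(m) = -0.345680 < 0 → root in [0.812500, 1.300000]
step 2: m = 1.056250, f(m) = 0.148603 > 0 → root in [0.812500, 1.056250]

[0.81250, 1.05625]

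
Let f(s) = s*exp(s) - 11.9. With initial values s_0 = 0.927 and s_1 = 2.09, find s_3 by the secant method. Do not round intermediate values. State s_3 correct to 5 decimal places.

1.83179

f(s_0) = -9.557548, f(s_1) = 4.997473
s_2 = 2.090000 - (4.997473)·(2.090000 - 0.927000)/(4.997473 - (-9.557548)) = 1.690683; f(s_2) = -2.731109
s_3 = 1.690683 - (-2.731109)·(1.690683 - 2.090000)/(-2.731109 - (4.997473)) = 1.831793; f(s_3) = -0.460316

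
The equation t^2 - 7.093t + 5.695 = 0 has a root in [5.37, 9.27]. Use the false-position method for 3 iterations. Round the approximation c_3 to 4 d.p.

6.1221

False-position update: c = (a·f(b) − b·f(a))/(f(b) − f(a)); replace the endpoint whose sign matches f(c).
f(5.370000) = -3.557510, f(9.270000) = 25.875790
step 1: c = 5.841381, f(c) = -1.616185 < 0 → new bracket [5.841381, 9.270000]
step 2: c = 6.042941, f(c) = -0.650446 < 0 → new bracket [6.042941, 9.270000]
step 3: c = 6.122071, f(c) = -0.249096 < 0 → new bracket [6.122071, 9.270000]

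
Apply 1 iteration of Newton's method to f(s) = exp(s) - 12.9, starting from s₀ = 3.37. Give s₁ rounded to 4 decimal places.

f'(s) = exp(s)
s_0 = 3.370000: f = 16.178527, f' = 29.078527 → s_1 = 3.370000 - (16.178527)/(29.078527) = 2.813626

2.8136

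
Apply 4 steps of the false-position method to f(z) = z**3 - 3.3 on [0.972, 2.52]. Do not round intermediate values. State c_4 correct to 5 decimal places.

1.45873

False-position update: c = (a·f(b) − b·f(a))/(f(b) − f(a)); replace the endpoint whose sign matches f(c).
f(0.972000) = -2.381670, f(2.520000) = 12.703008
step 1: c = 1.216409, f(c) = -1.500141 < 0 → new bracket [1.216409, 2.520000]
step 2: c = 1.354094, f(c) = -0.817171 < 0 → new bracket [1.354094, 2.520000]
step 3: c = 1.424563, f(c) = -0.409023 < 0 → new bracket [1.424563, 2.520000]
step 4: c = 1.458734, f(c) = -0.195951 < 0 → new bracket [1.458734, 2.520000]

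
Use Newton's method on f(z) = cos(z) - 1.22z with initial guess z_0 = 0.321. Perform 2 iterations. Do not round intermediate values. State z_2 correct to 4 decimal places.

f'(z) = -sin(z) - 1.22
z_0 = 0.321000: f = 0.557300, f' = -1.535516 → z_1 = 0.321000 - (0.557300)/(-1.535516) = 0.683940
z_1 = 0.683940: f = -0.059318, f' = -1.851852 → z_2 = 0.683940 - (-0.059318)/(-1.851852) = 0.651909

0.6519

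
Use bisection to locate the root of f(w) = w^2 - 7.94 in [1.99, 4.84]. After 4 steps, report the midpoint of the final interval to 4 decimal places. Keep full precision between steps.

f(1.990000) = -3.979900, f(4.840000) = 15.485600 (opposite signs)
step 1: m = 3.415000, f(m) = 3.722225 > 0 → root in [1.990000, 3.415000]
step 2: m = 2.702500, f(m) = -0.636494 < 0 → root in [2.702500, 3.415000]
step 3: m = 3.058750, f(m) = 1.415952 > 0 → root in [2.702500, 3.058750]
step 4: m = 2.880625, f(m) = 0.358000 > 0 → root in [2.702500, 2.880625]
Midpoint of [2.702500, 2.880625] = 2.791563

2.7916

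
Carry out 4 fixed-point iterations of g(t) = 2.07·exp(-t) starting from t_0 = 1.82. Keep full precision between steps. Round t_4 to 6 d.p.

t_1 = g(1.820000) = 0.335393
t_2 = g(0.335393) = 1.480168
t_3 = g(1.480168) = 0.471131
t_4 = g(0.471131) = 1.292292

1.292292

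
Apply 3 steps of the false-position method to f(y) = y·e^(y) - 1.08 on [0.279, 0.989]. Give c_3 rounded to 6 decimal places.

False-position update: c = (a·f(b) − b·f(a))/(f(b) − f(a)); replace the endpoint whose sign matches f(c).
f(0.279000) = -0.711216, f(0.989000) = 1.578971
step 1: c = 0.499490, f(c) = -0.256900 < 0 → new bracket [0.499490, 0.989000]
step 2: c = 0.567989, f(c) = -0.077662 < 0 → new bracket [0.567989, 0.989000]
step 3: c = 0.587726, f(c) = -0.022158 < 0 → new bracket [0.587726, 0.989000]

0.587726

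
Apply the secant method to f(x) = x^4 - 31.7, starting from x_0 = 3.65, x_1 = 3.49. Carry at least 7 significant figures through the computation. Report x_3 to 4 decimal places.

f(x_0) = 145.789006, f(x_1) = 116.654836
x_2 = 3.490000 - (116.654836)·(3.490000 - 3.650000)/(116.654836 - (145.789006)) = 2.849351; f(x_2) = 34.214942
x_3 = 2.849351 - (34.214942)·(2.849351 - 3.490000)/(34.214942 - (116.654836)) = 2.583463; f(x_3) = 12.846047

2.5835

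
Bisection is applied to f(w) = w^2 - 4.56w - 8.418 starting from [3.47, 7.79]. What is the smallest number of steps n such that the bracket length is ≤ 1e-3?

13

Initial width b − a = 7.79 − 3.47 = 4.320000.
After n steps the width is (b−a)/2^n; need (b−a)/2^n ≤ 1e-3.
So n ≥ log₂(4.320000/1e-3) = log₂(4320.0000) ≈ 12.0768.
Hence n = 13.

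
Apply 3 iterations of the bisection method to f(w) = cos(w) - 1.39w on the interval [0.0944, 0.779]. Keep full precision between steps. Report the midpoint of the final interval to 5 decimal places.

f(0.094400) = 0.864332, f(0.779000) = -0.371194 (opposite signs)
step 1: m = 0.436700, f(m) = 0.299139 > 0 → root in [0.436700, 0.779000]
step 2: m = 0.607850, f(m) = -0.024034 < 0 → root in [0.436700, 0.607850]
step 3: m = 0.522275, f(m) = 0.140724 > 0 → root in [0.522275, 0.607850]
Midpoint of [0.522275, 0.607850] = 0.565063

0.56506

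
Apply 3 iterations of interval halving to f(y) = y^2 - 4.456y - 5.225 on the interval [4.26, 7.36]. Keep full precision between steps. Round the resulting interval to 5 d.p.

[5.03500, 5.42250]

f(4.260000) = -6.059960, f(7.360000) = 16.148440 (opposite signs)
step 1: m = 5.810000, f(m) = 2.641740 > 0 → root in [4.260000, 5.810000]
step 2: m = 5.035000, f(m) = -2.309735 < 0 → root in [5.035000, 5.810000]
step 3: m = 5.422500, f(m) = 0.015846 > 0 → root in [5.035000, 5.422500]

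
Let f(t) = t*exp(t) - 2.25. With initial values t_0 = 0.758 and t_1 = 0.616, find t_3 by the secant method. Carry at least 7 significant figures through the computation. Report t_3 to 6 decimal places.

0.898491

f(t_0) = -0.632425, f(t_1) = -1.109472
t_2 = 0.616000 - (-1.109472)·(0.616000 - 0.758000)/(-1.109472 - (-0.632425)) = 0.946251; f(t_2) = 0.187573
t_3 = 0.946251 - (0.187573)·(0.946251 - 0.616000)/(0.187573 - (-1.109472)) = 0.898491; f(t_3) = -0.043400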